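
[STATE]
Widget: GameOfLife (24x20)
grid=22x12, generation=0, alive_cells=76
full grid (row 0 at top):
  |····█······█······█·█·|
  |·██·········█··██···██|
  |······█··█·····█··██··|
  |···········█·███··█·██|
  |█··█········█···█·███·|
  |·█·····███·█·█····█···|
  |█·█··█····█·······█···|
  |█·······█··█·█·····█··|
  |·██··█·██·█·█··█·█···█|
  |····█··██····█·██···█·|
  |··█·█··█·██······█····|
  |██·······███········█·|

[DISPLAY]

Gen: 0                  
····█······█······█·█·  
·██·········█··██···██  
······█··█·····█··██··  
···········█·███··█·██  
█··█········█···█·███·  
·█·····███·█·█····█···  
█·█··█····█·······█···  
█·······█··█·█·····█··  
·██··█·██·█·█··█·█···█  
····█··██····█·██···█·  
··█·█··█·██······█····  
██·······███········█·  
                        
                        
                        
                        
                        
                        
                        


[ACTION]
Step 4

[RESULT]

Gen: 4                  
················██····  
··················██··  
···············███····  
··············██······  
██·····██·············  
█·····█··█············  
█····██··█············  
█····██······██·██····  
·█··········██·███····  
·█····█···············  
·██···█······██·······  
·██····█████··········  
                        
                        
                        
                        
                        
                        
                        


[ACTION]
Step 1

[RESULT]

Gen: 5                  
·················██···  
···············█··█···  
··············█████···  
··············██······  
██·····██·············  
█····██··█············  
██·····█··············  
██···██·····███··█····  
██···██·····██·█·█····  
██··········█··██·····  
█·····█·███···········  
·██····████···········  
                        
                        
                        
                        
                        
                        
                        


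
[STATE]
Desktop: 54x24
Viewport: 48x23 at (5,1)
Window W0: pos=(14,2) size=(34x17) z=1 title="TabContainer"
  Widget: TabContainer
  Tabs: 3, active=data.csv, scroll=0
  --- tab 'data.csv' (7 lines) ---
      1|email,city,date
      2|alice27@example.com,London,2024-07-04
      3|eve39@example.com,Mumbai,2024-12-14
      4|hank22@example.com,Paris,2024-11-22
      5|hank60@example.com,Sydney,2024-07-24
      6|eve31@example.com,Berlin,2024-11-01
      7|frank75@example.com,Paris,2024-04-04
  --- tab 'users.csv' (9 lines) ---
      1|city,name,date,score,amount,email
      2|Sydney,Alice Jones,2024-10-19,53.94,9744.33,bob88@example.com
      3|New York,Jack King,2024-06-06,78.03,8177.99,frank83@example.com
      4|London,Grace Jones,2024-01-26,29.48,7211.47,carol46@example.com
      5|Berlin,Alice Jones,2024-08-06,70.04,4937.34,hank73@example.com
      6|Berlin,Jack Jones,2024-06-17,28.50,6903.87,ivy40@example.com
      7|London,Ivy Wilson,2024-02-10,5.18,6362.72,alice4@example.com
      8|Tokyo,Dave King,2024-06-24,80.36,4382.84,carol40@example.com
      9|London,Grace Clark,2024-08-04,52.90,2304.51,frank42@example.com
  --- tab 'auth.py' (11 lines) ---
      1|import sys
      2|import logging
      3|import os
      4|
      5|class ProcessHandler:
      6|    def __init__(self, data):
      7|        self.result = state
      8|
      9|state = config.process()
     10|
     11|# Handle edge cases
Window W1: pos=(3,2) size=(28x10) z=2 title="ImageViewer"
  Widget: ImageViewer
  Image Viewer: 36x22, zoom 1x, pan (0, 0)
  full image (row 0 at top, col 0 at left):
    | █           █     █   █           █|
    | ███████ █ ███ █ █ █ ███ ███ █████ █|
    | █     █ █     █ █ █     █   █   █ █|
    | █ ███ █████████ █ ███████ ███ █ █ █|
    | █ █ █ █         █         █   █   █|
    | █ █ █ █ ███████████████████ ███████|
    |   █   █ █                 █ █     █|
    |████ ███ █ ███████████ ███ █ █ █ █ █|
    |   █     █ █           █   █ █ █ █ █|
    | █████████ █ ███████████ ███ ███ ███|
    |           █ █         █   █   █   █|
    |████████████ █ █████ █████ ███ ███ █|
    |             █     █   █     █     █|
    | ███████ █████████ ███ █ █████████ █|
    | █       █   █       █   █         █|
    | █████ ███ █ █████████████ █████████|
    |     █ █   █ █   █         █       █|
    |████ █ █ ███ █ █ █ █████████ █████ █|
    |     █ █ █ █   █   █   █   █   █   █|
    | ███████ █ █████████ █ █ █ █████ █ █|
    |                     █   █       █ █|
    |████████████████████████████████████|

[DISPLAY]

                                                
━━━━━━━━━━━━━━━━━━━━━━━━━┓━━━━━━━━━━━━━━━━┓     
ImageViewer              ┃                ┃     
─────────────────────────┨────────────────┨     
█           █     █   █  ┃s.csv │ auth.py ┃     
███████ █ ███ █ █ █ ███ █┃────────────────┃     
█     █ █     █ █ █     █┃                ┃     
█ ███ █████████ █ ███████┃com,London,2024-┃     
█ █ █ █         █        ┃m,Mumbai,2024-12┃     
█ █ █ █ █████████████████┃om,Paris,2024-11┃     
━━━━━━━━━━━━━━━━━━━━━━━━━┛om,Sydney,2024-0┃     
         ┃eve31@example.com,Berlin,2024-11┃     
         ┃frank75@example.com,Paris,2024-0┃     
         ┃                                ┃     
         ┃                                ┃     
         ┃                                ┃     
         ┃                                ┃     
         ┗━━━━━━━━━━━━━━━━━━━━━━━━━━━━━━━━┛     
                                                
                                                
                                                
                                                
                                                


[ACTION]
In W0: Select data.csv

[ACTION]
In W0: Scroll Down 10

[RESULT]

                                                
━━━━━━━━━━━━━━━━━━━━━━━━━┓━━━━━━━━━━━━━━━━┓     
ImageViewer              ┃                ┃     
─────────────────────────┨────────────────┨     
█           █     █   █  ┃s.csv │ auth.py ┃     
███████ █ ███ █ █ █ ███ █┃────────────────┃     
█     █ █     █ █ █     █┃com,Paris,2024-0┃     
█ ███ █████████ █ ███████┃                ┃     
█ █ █ █         █        ┃                ┃     
█ █ █ █ █████████████████┃                ┃     
━━━━━━━━━━━━━━━━━━━━━━━━━┛                ┃     
         ┃                                ┃     
         ┃                                ┃     
         ┃                                ┃     
         ┃                                ┃     
         ┃                                ┃     
         ┃                                ┃     
         ┗━━━━━━━━━━━━━━━━━━━━━━━━━━━━━━━━┛     
                                                
                                                
                                                
                                                
                                                


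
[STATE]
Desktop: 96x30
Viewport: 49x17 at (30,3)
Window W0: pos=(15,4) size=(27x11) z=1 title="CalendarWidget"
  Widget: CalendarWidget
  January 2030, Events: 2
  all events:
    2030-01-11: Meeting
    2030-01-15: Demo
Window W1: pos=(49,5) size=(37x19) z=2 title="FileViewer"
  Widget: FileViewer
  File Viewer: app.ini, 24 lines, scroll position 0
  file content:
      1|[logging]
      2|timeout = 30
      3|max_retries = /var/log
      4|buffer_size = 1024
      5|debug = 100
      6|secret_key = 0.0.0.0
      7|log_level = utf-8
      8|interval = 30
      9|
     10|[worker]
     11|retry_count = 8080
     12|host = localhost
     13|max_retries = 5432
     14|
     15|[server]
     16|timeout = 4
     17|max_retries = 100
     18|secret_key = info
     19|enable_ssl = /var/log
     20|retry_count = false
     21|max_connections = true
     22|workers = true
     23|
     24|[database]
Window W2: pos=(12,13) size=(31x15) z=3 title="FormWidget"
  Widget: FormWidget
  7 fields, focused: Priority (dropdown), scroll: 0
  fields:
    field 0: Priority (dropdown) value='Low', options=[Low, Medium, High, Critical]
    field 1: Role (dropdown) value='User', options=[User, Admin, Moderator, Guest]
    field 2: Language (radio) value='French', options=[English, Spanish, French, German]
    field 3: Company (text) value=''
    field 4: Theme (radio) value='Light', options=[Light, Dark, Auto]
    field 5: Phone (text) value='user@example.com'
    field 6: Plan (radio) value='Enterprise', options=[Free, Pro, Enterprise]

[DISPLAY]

                                                 
━━━━━━━━━━━┓                                     
t          ┃       ┏━━━━━━━━━━━━━━━━━━━━━━━━━━━━━
───────────┨       ┃ FileViewer                  
 2030      ┃       ┠─────────────────────────────
 Sa Su     ┃       ┃[logging]                    
  5  6     ┃       ┃timeout = 30                 
* 12 13    ┃       ┃max_retries = /var/log       
8 19 20    ┃       ┃buffer_size = 1024           
 26 27     ┃       ┃debug = 100                  
━━━━━━━━━━━━┓      ┃secret_key = 0.0.0.0         
            ┃      ┃log_level = utf-8            
────────────┨      ┃interval = 30                
w         ▼]┃      ┃                             
er        ▼]┃      ┃[worker]                     
 English  ( ┃      ┃retry_count = 8080           
           ]┃      ┃host = localhost             


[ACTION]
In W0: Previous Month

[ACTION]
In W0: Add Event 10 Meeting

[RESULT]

                                                 
━━━━━━━━━━━┓                                     
t          ┃       ┏━━━━━━━━━━━━━━━━━━━━━━━━━━━━━
───────────┨       ┃ FileViewer                  
 2029      ┃       ┠─────────────────────────────
 Sa Su     ┃       ┃[logging]                    
  1  2     ┃       ┃timeout = 30                 
  8  9     ┃       ┃max_retries = /var/log       
4 15 16    ┃       ┃buffer_size = 1024           
 22 23     ┃       ┃debug = 100                  
━━━━━━━━━━━━┓      ┃secret_key = 0.0.0.0         
            ┃      ┃log_level = utf-8            
────────────┨      ┃interval = 30                
w         ▼]┃      ┃                             
er        ▼]┃      ┃[worker]                     
 English  ( ┃      ┃retry_count = 8080           
           ]┃      ┃host = localhost             


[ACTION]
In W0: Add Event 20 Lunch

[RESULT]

                                                 
━━━━━━━━━━━┓                                     
t          ┃       ┏━━━━━━━━━━━━━━━━━━━━━━━━━━━━━
───────────┨       ┃ FileViewer                  
 2029      ┃       ┠─────────────────────────────
 Sa Su     ┃       ┃[logging]                    
  1  2     ┃       ┃timeout = 30                 
  8  9     ┃       ┃max_retries = /var/log       
4 15 16    ┃       ┃buffer_size = 1024           
1 22 23    ┃       ┃debug = 100                  
━━━━━━━━━━━━┓      ┃secret_key = 0.0.0.0         
            ┃      ┃log_level = utf-8            
────────────┨      ┃interval = 30                
w         ▼]┃      ┃                             
er        ▼]┃      ┃[worker]                     
 English  ( ┃      ┃retry_count = 8080           
           ]┃      ┃host = localhost             


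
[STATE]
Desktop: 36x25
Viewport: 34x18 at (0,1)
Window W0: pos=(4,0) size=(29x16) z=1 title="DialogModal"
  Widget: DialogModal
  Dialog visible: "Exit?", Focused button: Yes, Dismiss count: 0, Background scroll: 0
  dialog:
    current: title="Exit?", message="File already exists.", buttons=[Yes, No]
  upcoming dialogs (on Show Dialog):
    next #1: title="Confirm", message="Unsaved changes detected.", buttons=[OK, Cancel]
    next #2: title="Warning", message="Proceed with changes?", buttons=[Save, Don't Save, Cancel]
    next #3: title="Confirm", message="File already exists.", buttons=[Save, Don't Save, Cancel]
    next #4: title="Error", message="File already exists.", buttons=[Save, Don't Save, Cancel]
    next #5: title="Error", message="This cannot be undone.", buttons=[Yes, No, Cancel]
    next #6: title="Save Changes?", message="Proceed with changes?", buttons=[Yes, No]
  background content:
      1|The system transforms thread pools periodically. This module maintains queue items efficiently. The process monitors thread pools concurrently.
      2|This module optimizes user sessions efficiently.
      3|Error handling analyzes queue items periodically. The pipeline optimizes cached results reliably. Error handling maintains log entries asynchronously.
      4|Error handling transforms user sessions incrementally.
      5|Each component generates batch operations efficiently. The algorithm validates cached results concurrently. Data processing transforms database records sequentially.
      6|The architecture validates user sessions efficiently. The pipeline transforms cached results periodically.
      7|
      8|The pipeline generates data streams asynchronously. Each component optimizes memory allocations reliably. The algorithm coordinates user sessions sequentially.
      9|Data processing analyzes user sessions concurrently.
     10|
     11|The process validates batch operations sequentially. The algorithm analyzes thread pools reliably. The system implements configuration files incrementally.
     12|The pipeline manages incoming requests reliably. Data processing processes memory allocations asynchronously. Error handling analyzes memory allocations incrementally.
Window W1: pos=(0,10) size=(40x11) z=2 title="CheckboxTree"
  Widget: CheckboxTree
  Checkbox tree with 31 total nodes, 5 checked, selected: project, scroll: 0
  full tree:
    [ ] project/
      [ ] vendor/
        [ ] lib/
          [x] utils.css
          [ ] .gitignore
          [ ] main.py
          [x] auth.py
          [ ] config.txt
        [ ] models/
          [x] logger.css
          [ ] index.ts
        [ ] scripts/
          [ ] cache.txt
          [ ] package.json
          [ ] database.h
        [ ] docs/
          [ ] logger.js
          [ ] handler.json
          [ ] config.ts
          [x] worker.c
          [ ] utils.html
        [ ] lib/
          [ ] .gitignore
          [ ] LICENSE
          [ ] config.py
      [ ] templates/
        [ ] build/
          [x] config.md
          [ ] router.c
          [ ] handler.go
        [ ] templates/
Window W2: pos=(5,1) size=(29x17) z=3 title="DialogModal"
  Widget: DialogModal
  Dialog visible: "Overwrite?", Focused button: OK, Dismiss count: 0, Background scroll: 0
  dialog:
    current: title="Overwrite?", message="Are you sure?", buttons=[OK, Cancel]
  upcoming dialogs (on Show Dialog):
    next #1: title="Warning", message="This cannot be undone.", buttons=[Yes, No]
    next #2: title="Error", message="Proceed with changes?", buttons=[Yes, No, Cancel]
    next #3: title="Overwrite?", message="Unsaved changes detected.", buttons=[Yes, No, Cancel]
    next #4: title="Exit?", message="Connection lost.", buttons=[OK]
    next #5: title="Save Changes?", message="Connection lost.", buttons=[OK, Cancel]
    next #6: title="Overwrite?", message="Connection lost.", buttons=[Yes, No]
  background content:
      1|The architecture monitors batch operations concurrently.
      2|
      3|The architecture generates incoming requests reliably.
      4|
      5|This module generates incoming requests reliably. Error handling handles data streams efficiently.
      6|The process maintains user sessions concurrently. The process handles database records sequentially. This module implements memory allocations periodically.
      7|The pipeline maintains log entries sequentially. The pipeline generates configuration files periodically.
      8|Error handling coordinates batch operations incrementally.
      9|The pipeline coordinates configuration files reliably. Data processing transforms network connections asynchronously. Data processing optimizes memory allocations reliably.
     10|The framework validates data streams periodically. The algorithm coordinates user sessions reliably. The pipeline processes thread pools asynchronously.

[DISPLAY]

    ┃┏━━━━━━━━━━━━━━━━━━━━━━━━━━━┓
    ┠┃ DialogModal               ┃
    ┃┠───────────────────────────┨
    ┃┃The architecture monitors b┃
    ┃┃                           ┃
    ┃┃The architecture generates ┃
    ┃┃                           ┃
    ┃┃This ┌───────────────┐incom┃
    ┃┃The p│   Overwrite?  │user ┃
┏━━━━┃The p│ Are you sure? │ log ┃
┃ Che┃Error│ [OK]  Cancel  │ates ┃
┠────┃The p└───────────────┘es co┃
┃>[-]┃The framework validates dat┃
┃   [┃                           ┃
┃    ┃                           ┃
┃    ┃                           ┃
┃    ┗━━━━━━━━━━━━━━━━━━━━━━━━━━━┛
┃       [ ] main.py               


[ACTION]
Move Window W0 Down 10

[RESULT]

     ┏━━━━━━━━━━━━━━━━━━━━━━━━━━━┓
     ┃ DialogModal               ┃
     ┠───────────────────────────┨
     ┃The architecture monitors b┃
     ┃                           ┃
     ┃The architecture generates ┃
     ┃                           ┃
     ┃This ┌───────────────┐incom┃
    ┏┃The p│   Overwrite?  │user ┃
┏━━━━┃The p│ Are you sure? │ log ┃
┃ Che┃Error│ [OK]  Cancel  │ates ┃
┠────┃The p└───────────────┘es co┃
┃>[-]┃The framework validates dat┃
┃   [┃                           ┃
┃    ┃                           ┃
┃    ┃                           ┃
┃    ┗━━━━━━━━━━━━━━━━━━━━━━━━━━━┛
┃       [ ] main.py               


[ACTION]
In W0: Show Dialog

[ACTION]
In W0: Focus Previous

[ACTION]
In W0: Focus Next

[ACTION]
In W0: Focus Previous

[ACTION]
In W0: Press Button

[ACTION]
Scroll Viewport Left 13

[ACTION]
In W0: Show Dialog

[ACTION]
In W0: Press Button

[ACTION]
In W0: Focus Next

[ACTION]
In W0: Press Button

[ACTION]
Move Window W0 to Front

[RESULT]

     ┏━━━━━━━━━━━━━━━━━━━━━━━━━━━┓
     ┃ DialogModal               ┃
     ┠───────────────────────────┨
     ┃The architecture monitors b┃
     ┃                           ┃
     ┃The architecture generates ┃
     ┃                           ┃
     ┃This ┌───────────────┐incom┃
    ┏━━━━━━━━━━━━━━━━━━━━━━━━━━━┓┃
┏━━━┃ DialogModal               ┃┃
┃ Ch┠───────────────────────────┨┃
┠───┃The system transforms threa┃┃
┃>[-┃This module optimizes user ┃┃
┃   ┃Error handling analyzes que┃┃
┃   ┃Error handling transforms u┃┃
┃   ┃Each component generates ba┃┃
┃   ┃The architecture validates ┃┛
┃   ┃                           ┃ 


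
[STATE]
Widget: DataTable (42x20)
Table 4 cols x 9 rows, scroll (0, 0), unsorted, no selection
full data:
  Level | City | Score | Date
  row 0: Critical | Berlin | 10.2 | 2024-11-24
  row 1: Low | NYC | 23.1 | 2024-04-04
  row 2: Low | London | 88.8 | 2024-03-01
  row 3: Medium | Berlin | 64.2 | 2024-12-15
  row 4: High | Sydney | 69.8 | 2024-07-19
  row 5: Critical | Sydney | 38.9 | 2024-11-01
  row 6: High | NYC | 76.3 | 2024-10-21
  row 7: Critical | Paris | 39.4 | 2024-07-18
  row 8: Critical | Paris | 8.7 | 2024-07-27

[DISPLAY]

Level   │City  │Score│Date                
────────┼──────┼─────┼──────────          
Critical│Berlin│10.2 │2024-11-24          
Low     │NYC   │23.1 │2024-04-04          
Low     │London│88.8 │2024-03-01          
Medium  │Berlin│64.2 │2024-12-15          
High    │Sydney│69.8 │2024-07-19          
Critical│Sydney│38.9 │2024-11-01          
High    │NYC   │76.3 │2024-10-21          
Critical│Paris │39.4 │2024-07-18          
Critical│Paris │8.7  │2024-07-27          
                                          
                                          
                                          
                                          
                                          
                                          
                                          
                                          
                                          


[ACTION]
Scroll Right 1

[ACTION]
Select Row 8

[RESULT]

Level   │City  │Score│Date                
────────┼──────┼─────┼──────────          
Critical│Berlin│10.2 │2024-11-24          
Low     │NYC   │23.1 │2024-04-04          
Low     │London│88.8 │2024-03-01          
Medium  │Berlin│64.2 │2024-12-15          
High    │Sydney│69.8 │2024-07-19          
Critical│Sydney│38.9 │2024-11-01          
High    │NYC   │76.3 │2024-10-21          
Critical│Paris │39.4 │2024-07-18          
>ritical│Paris │8.7  │2024-07-27          
                                          
                                          
                                          
                                          
                                          
                                          
                                          
                                          
                                          


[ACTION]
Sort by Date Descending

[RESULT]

Level   │City  │Score│Date     ▼          
────────┼──────┼─────┼──────────          
Medium  │Berlin│64.2 │2024-12-15          
Critical│Berlin│10.2 │2024-11-24          
Critical│Sydney│38.9 │2024-11-01          
High    │NYC   │76.3 │2024-10-21          
Critical│Paris │8.7  │2024-07-27          
High    │Sydney│69.8 │2024-07-19          
Critical│Paris │39.4 │2024-07-18          
Low     │NYC   │23.1 │2024-04-04          
>ow     │London│88.8 │2024-03-01          
                                          
                                          
                                          
                                          
                                          
                                          
                                          
                                          
                                          


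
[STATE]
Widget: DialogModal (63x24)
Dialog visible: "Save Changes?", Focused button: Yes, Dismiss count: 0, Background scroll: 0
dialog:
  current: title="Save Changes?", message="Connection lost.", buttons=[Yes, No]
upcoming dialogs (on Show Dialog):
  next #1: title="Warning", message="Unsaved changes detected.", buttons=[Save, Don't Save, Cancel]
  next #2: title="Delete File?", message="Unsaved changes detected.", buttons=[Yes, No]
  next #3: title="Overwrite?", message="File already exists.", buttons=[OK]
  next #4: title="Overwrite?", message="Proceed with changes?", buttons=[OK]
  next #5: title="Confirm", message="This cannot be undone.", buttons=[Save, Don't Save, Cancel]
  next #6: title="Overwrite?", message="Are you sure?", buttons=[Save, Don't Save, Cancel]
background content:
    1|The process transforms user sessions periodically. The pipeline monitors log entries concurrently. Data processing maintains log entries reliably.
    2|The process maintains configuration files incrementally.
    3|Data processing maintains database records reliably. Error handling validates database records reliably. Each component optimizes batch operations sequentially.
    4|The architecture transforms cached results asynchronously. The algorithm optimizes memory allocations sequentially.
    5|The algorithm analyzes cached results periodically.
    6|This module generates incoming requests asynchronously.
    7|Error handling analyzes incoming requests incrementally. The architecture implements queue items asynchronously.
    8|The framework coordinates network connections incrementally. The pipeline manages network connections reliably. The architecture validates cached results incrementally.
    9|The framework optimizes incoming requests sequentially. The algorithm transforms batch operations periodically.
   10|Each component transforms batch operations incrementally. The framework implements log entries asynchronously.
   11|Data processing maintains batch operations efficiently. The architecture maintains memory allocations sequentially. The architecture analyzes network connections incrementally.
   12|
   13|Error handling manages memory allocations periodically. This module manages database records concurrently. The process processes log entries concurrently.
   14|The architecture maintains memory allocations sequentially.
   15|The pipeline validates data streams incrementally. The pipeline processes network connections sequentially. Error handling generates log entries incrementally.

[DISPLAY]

The process transforms user sessions periodically. The pipeline
The process maintains configuration files incrementally.       
Data processing maintains database records reliably. Error hand
The architecture transforms cached results asynchronously. The 
The algorithm analyzes cached results periodically.            
This module generates incoming requests asynchronously.        
Error handling analyzes incoming requests incrementally. The ar
The framework coordinates network connections incrementally. Th
The framework optimizes incoming requests sequentially. The alg
Each component transf┌──────────────────┐s incrementally. The f
Data processing maint│  Save Changes?   │s efficiently. The arc
                     │ Connection lost. │                      
Error handling manage│    [Yes]  No     │ periodically. This mo
The architecture main└──────────────────┘ions sequentially.    
The pipeline validates data streams incrementally. The pipeline
                                                               
                                                               
                                                               
                                                               
                                                               
                                                               
                                                               
                                                               
                                                               


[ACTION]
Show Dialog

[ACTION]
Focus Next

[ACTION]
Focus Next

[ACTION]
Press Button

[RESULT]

The process transforms user sessions periodically. The pipeline
The process maintains configuration files incrementally.       
Data processing maintains database records reliably. Error hand
The architecture transforms cached results asynchronously. The 
The algorithm analyzes cached results periodically.            
This module generates incoming requests asynchronously.        
Error handling analyzes incoming requests incrementally. The ar
The framework coordinates network connections incrementally. Th
The framework optimizes incoming requests sequentially. The alg
Each component transforms batch operations incrementally. The f
Data processing maintains batch operations efficiently. The arc
                                                               
Error handling manages memory allocations periodically. This mo
The architecture maintains memory allocations sequentially.    
The pipeline validates data streams incrementally. The pipeline
                                                               
                                                               
                                                               
                                                               
                                                               
                                                               
                                                               
                                                               
                                                               


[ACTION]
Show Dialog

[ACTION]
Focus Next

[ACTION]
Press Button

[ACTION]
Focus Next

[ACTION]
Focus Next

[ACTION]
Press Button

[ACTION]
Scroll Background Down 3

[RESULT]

The architecture transforms cached results asynchronously. The 
The algorithm analyzes cached results periodically.            
This module generates incoming requests asynchronously.        
Error handling analyzes incoming requests incrementally. The ar
The framework coordinates network connections incrementally. Th
The framework optimizes incoming requests sequentially. The alg
Each component transforms batch operations incrementally. The f
Data processing maintains batch operations efficiently. The arc
                                                               
Error handling manages memory allocations periodically. This mo
The architecture maintains memory allocations sequentially.    
The pipeline validates data streams incrementally. The pipeline
                                                               
                                                               
                                                               
                                                               
                                                               
                                                               
                                                               
                                                               
                                                               
                                                               
                                                               
                                                               


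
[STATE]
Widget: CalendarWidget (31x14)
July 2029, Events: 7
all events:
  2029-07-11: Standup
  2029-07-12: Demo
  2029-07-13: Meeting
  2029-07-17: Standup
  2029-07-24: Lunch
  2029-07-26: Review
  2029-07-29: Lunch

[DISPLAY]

           July 2029           
Mo Tu We Th Fr Sa Su           
                   1           
 2  3  4  5  6  7  8           
 9 10 11* 12* 13* 14 15        
16 17* 18 19 20 21 22          
23 24* 25 26* 27 28 29*        
30 31                          
                               
                               
                               
                               
                               
                               


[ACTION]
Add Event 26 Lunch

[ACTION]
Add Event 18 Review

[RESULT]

           July 2029           
Mo Tu We Th Fr Sa Su           
                   1           
 2  3  4  5  6  7  8           
 9 10 11* 12* 13* 14 15        
16 17* 18* 19 20 21 22         
23 24* 25 26* 27 28 29*        
30 31                          
                               
                               
                               
                               
                               
                               


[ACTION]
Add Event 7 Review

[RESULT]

           July 2029           
Mo Tu We Th Fr Sa Su           
                   1           
 2  3  4  5  6  7*  8          
 9 10 11* 12* 13* 14 15        
16 17* 18* 19 20 21 22         
23 24* 25 26* 27 28 29*        
30 31                          
                               
                               
                               
                               
                               
                               


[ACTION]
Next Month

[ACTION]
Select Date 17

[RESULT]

          August 2029          
Mo Tu We Th Fr Sa Su           
       1  2  3  4  5           
 6  7  8  9 10 11 12           
13 14 15 16 [17] 18 19         
20 21 22 23 24 25 26           
27 28 29 30 31                 
                               
                               
                               
                               
                               
                               
                               


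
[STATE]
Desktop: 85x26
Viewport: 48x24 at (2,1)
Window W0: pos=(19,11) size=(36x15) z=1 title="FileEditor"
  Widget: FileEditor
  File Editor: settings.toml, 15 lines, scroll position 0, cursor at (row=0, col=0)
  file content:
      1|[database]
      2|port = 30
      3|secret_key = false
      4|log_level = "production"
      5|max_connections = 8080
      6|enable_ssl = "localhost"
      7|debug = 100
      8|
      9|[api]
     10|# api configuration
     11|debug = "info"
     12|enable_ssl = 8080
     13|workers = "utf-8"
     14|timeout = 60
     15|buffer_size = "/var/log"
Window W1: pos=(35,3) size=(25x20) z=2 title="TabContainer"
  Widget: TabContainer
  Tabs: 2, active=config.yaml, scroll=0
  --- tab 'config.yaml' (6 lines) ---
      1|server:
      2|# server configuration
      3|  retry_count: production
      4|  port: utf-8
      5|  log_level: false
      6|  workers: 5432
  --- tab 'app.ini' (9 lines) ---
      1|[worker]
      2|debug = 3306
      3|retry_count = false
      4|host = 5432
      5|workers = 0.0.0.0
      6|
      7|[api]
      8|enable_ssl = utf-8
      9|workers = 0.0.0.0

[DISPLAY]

                                                
                                                
                                 ┏━━━━━━━━━━━━━━
                                 ┃ TabContainer 
                                 ┠──────────────
                                 ┃[config.yaml]│
                                 ┃──────────────
                                 ┃server:       
                                 ┃# server confi
                                 ┃  retry_count:
                 ┏━━━━━━━━━━━━━━━┃  port: utf-8 
                 ┃ FileEditor    ┃  log_level: f
                 ┠───────────────┃  workers: 543
                 ┃█database]     ┃              
                 ┃port = 30      ┃              
                 ┃secret_key = fa┃              
                 ┃log_level = "pr┃              
                 ┃max_connections┃              
                 ┃enable_ssl = "l┃              
                 ┃debug = 100    ┃              
                 ┃               ┃              
                 ┃[api]          ┗━━━━━━━━━━━━━━
                 ┃# api configuration           
                 ┃debug = "info"                


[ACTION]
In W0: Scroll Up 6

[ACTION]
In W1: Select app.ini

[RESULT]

                                                
                                                
                                 ┏━━━━━━━━━━━━━━
                                 ┃ TabContainer 
                                 ┠──────────────
                                 ┃ config.yaml │
                                 ┃──────────────
                                 ┃[worker]      
                                 ┃debug = 3306  
                                 ┃retry_count = 
                 ┏━━━━━━━━━━━━━━━┃host = 5432   
                 ┃ FileEditor    ┃workers = 0.0.
                 ┠───────────────┃              
                 ┃█database]     ┃[api]         
                 ┃port = 30      ┃enable_ssl = u
                 ┃secret_key = fa┃workers = 0.0.
                 ┃log_level = "pr┃              
                 ┃max_connections┃              
                 ┃enable_ssl = "l┃              
                 ┃debug = 100    ┃              
                 ┃               ┃              
                 ┃[api]          ┗━━━━━━━━━━━━━━
                 ┃# api configuration           
                 ┃debug = "info"                


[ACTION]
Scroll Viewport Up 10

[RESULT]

                                                
                                                
                                                
                                 ┏━━━━━━━━━━━━━━
                                 ┃ TabContainer 
                                 ┠──────────────
                                 ┃ config.yaml │
                                 ┃──────────────
                                 ┃[worker]      
                                 ┃debug = 3306  
                                 ┃retry_count = 
                 ┏━━━━━━━━━━━━━━━┃host = 5432   
                 ┃ FileEditor    ┃workers = 0.0.
                 ┠───────────────┃              
                 ┃█database]     ┃[api]         
                 ┃port = 30      ┃enable_ssl = u
                 ┃secret_key = fa┃workers = 0.0.
                 ┃log_level = "pr┃              
                 ┃max_connections┃              
                 ┃enable_ssl = "l┃              
                 ┃debug = 100    ┃              
                 ┃               ┃              
                 ┃[api]          ┗━━━━━━━━━━━━━━
                 ┃# api configuration           


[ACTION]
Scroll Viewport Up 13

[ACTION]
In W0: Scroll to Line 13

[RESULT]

                                                
                                                
                                                
                                 ┏━━━━━━━━━━━━━━
                                 ┃ TabContainer 
                                 ┠──────────────
                                 ┃ config.yaml │
                                 ┃──────────────
                                 ┃[worker]      
                                 ┃debug = 3306  
                                 ┃retry_count = 
                 ┏━━━━━━━━━━━━━━━┃host = 5432   
                 ┃ FileEditor    ┃workers = 0.0.
                 ┠───────────────┃              
                 ┃max_connections┃[api]         
                 ┃enable_ssl = "l┃enable_ssl = u
                 ┃debug = 100    ┃workers = 0.0.
                 ┃               ┃              
                 ┃[api]          ┃              
                 ┃# api configura┃              
                 ┃debug = "info" ┃              
                 ┃enable_ssl = 80┃              
                 ┃workers = "utf-┗━━━━━━━━━━━━━━
                 ┃timeout = 60                  
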